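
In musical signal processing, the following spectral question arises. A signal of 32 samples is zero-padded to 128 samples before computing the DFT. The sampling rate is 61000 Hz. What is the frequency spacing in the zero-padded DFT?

Original DFT: N = 32, resolution = f_s/N = 61000/32 = 7625/4 Hz
Zero-padded DFT: N = 128, resolution = f_s/N = 61000/128 = 7625/16 Hz
Zero-padding interpolates the spectrum (finer frequency grid)
but does NOT improve the true spectral resolution (ability to resolve close frequencies).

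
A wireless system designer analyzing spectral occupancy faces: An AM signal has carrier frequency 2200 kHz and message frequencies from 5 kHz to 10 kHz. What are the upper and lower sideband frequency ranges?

Upper sideband (USB) = fc + [fm_low, fm_high] = 2200 + [5, 10] = [2205, 2210] kHz
Lower sideband (LSB) = fc - [fm_high, fm_low] = 2200 - [10, 5] = [2190, 2195] kHz
Total occupied spectrum: 2190 kHz to 2210 kHz (plus carrier at 2200 kHz)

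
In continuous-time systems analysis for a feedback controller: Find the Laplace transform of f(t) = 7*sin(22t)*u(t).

Standard pair: sin(wt)*u(t) <-> w/(s^2+w^2)
With w = 22: L{7*sin(22t)*u(t)} = 154/(s^2+484)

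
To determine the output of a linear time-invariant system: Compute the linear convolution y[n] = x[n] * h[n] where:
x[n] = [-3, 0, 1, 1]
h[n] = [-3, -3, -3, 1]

y[n] = sum_k x[k]*h[n-k]. Output length = len(x) + len(h) - 1 = 4 + 4 - 1 = 7.
y[0] = -3*-3 = 9
y[1] = 0*-3 + -3*-3 = 9
y[2] = 1*-3 + 0*-3 + -3*-3 = 6
y[3] = 1*-3 + 1*-3 + 0*-3 + -3*1 = -9
y[4] = 1*-3 + 1*-3 + 0*1 = -6
y[5] = 1*-3 + 1*1 = -2
y[6] = 1*1 = 1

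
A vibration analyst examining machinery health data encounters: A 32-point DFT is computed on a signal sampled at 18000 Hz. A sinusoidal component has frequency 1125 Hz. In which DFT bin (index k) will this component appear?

DFT frequency resolution = f_s/N = 18000/32 = 1125/2 Hz
Bin index k = f_signal / resolution = 1125 / 1125/2 = 2
The signal frequency 1125 Hz falls in DFT bin k = 2.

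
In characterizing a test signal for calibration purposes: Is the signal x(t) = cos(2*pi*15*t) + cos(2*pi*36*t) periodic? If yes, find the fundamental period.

f1 = 15 Hz, f2 = 36 Hz
Period T1 = 1/15, T2 = 1/36
Ratio T1/T2 = 36/15, which is rational.
The signal is periodic with fundamental period T = 1/GCD(15,36) = 1/3 s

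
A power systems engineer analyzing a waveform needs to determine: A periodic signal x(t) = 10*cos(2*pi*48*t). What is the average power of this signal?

Average power of A*cos(wt) is A^2/2.
P = 10^2 / 2 = 100/2 = 50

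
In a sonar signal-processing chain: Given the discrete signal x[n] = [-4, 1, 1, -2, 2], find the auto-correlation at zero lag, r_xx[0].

The auto-correlation at zero lag r_xx[0] equals the signal energy.
r_xx[0] = sum of x[n]^2 = (-4)^2 + 1^2 + 1^2 + (-2)^2 + 2^2
= 16 + 1 + 1 + 4 + 4 = 26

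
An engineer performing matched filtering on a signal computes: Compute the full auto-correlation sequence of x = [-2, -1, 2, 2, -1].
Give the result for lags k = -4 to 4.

r_xx[k] = sum_m x[m]*x[m+k], indexed from 0, for k = -4 to 4:
  r_xx[-4] = x[4]*x[0] = 2
  r_xx[-3] = x[3]*x[0] + x[4]*x[1] = -3
  r_xx[-2] = x[2]*x[0] + x[3]*x[1] + x[4]*x[2] = -8
  r_xx[-1] = x[1]*x[0] + x[2]*x[1] + x[3]*x[2] + x[4]*x[3] = 2
  r_xx[0] = x[0]*x[0] + x[1]*x[1] + x[2]*x[2] + x[3]*x[3] + x[4]*x[4] = 14
  r_xx[1] = x[0]*x[1] + x[1]*x[2] + x[2]*x[3] + x[3]*x[4] = 2
  r_xx[2] = x[0]*x[2] + x[1]*x[3] + x[2]*x[4] = -8
  r_xx[3] = x[0]*x[3] + x[1]*x[4] = -3
  r_xx[4] = x[0]*x[4] = 2
r_xx = [2, -3, -8, 2, 14, 2, -8, -3, 2]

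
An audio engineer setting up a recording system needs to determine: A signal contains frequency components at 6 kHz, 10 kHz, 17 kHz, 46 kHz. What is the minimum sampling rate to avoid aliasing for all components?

The highest frequency component is f_max = 46 kHz.
Nyquist rate = 2 * f_max = 2 * 46 kHz = 92 kHz.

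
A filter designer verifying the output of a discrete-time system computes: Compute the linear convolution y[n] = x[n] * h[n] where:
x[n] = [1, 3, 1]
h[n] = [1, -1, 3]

y[n] = sum_k x[k]*h[n-k]. Output length = len(x) + len(h) - 1 = 3 + 3 - 1 = 5.
y[0] = 1*1 = 1
y[1] = 3*1 + 1*-1 = 2
y[2] = 1*1 + 3*-1 + 1*3 = 1
y[3] = 1*-1 + 3*3 = 8
y[4] = 1*3 = 3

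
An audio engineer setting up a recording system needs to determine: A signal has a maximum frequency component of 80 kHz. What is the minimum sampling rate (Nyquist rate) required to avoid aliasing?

By the Nyquist-Shannon sampling theorem,
the minimum sampling rate (Nyquist rate) must be at least 2 * f_max.
Nyquist rate = 2 * 80 kHz = 160 kHz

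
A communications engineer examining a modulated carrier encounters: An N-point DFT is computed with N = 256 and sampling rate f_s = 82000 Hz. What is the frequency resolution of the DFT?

DFT frequency resolution = f_s / N
= 82000 / 256 = 5125/16 Hz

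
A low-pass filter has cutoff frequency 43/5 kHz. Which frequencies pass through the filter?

A low-pass filter passes all frequencies below the cutoff frequency 43/5 kHz and attenuates higher frequencies.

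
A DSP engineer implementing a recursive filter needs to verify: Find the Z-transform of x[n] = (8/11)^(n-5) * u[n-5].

Time-shifting property: if X(z) = Z{x[n]}, then Z{x[n-d]} = z^(-d) * X(z)
X(z) = z/(z - 8/11) for x[n] = (8/11)^n * u[n]
Z{x[n-5]} = z^(-5) * z/(z - 8/11) = z^(-4)/(z - 8/11)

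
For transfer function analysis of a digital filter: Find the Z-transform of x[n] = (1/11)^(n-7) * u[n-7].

Time-shifting property: if X(z) = Z{x[n]}, then Z{x[n-d]} = z^(-d) * X(z)
X(z) = z/(z - 1/11) for x[n] = (1/11)^n * u[n]
Z{x[n-7]} = z^(-7) * z/(z - 1/11) = z^(-6)/(z - 1/11)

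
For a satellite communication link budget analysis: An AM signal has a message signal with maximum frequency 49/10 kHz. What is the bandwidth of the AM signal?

In AM (double-sideband), the bandwidth is twice the message frequency.
BW = 2 * f_m = 2 * 49/10 kHz = 49/5 kHz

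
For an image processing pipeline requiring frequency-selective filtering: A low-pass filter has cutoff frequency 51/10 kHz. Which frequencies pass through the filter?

A low-pass filter passes all frequencies below the cutoff frequency 51/10 kHz and attenuates higher frequencies.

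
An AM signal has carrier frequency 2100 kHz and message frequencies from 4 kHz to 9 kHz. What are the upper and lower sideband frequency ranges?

Upper sideband (USB) = fc + [fm_low, fm_high] = 2100 + [4, 9] = [2104, 2109] kHz
Lower sideband (LSB) = fc - [fm_high, fm_low] = 2100 - [9, 4] = [2091, 2096] kHz
Total occupied spectrum: 2091 kHz to 2109 kHz (plus carrier at 2100 kHz)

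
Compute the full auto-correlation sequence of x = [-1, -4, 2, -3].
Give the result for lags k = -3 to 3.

r_xx[k] = sum_m x[m]*x[m+k], indexed from 0, for k = -3 to 3:
  r_xx[-3] = x[3]*x[0] = 3
  r_xx[-2] = x[2]*x[0] + x[3]*x[1] = 10
  r_xx[-1] = x[1]*x[0] + x[2]*x[1] + x[3]*x[2] = -10
  r_xx[0] = x[0]*x[0] + x[1]*x[1] + x[2]*x[2] + x[3]*x[3] = 30
  r_xx[1] = x[0]*x[1] + x[1]*x[2] + x[2]*x[3] = -10
  r_xx[2] = x[0]*x[2] + x[1]*x[3] = 10
  r_xx[3] = x[0]*x[3] = 3
r_xx = [3, 10, -10, 30, -10, 10, 3]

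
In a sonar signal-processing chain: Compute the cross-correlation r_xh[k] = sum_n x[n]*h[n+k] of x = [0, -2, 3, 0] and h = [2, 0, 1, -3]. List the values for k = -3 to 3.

Both sequences indexed from 0 and zero outside their support.
Lags with overlap: k = -3 to 3.
  r_xh[-3] = x[3]*h[0] = 0
  r_xh[-2] = x[2]*h[0] + x[3]*h[1] = 6
  r_xh[-1] = x[1]*h[0] + x[2]*h[1] + x[3]*h[2] = -4
  r_xh[0] = x[0]*h[0] + x[1]*h[1] + x[2]*h[2] + x[3]*h[3] = 3
  r_xh[1] = x[0]*h[1] + x[1]*h[2] + x[2]*h[3] = -11
  r_xh[2] = x[0]*h[2] + x[1]*h[3] = 6
  r_xh[3] = x[0]*h[3] = 0
r_xh = [0, 6, -4, 3, -11, 6, 0] (for k = -3, ..., 3)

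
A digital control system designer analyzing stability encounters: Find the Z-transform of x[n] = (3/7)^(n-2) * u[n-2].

Time-shifting property: if X(z) = Z{x[n]}, then Z{x[n-d]} = z^(-d) * X(z)
X(z) = z/(z - 3/7) for x[n] = (3/7)^n * u[n]
Z{x[n-2]} = z^(-2) * z/(z - 3/7) = z^(-1)/(z - 3/7)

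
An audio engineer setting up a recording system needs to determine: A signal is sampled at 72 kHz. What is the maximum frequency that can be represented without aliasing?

The maximum frequency that can be represented without aliasing
is the Nyquist frequency: f_max = f_s / 2 = 72 kHz / 2 = 36 kHz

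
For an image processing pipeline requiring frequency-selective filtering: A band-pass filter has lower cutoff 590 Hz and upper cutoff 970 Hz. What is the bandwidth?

Bandwidth = f_high - f_low
= 970 Hz - 590 Hz = 380 Hz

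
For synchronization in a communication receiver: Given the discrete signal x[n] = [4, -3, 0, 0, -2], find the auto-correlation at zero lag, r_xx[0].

The auto-correlation at zero lag r_xx[0] equals the signal energy.
r_xx[0] = sum of x[n]^2 = 4^2 + (-3)^2 + 0^2 + 0^2 + (-2)^2
= 16 + 9 + 0 + 0 + 4 = 29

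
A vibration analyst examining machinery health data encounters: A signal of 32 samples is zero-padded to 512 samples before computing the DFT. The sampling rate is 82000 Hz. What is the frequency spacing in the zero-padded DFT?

Original DFT: N = 32, resolution = f_s/N = 82000/32 = 5125/2 Hz
Zero-padded DFT: N = 512, resolution = f_s/N = 82000/512 = 5125/32 Hz
Zero-padding interpolates the spectrum (finer frequency grid)
but does NOT improve the true spectral resolution (ability to resolve close frequencies).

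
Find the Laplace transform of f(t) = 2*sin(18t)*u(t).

Standard pair: sin(wt)*u(t) <-> w/(s^2+w^2)
With w = 18: L{2*sin(18t)*u(t)} = 36/(s^2+324)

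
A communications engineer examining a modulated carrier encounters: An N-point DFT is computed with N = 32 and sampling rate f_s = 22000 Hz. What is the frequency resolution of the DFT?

DFT frequency resolution = f_s / N
= 22000 / 32 = 1375/2 Hz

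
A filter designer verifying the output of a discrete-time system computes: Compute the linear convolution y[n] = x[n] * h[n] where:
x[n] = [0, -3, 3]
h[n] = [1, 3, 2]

y[n] = sum_k x[k]*h[n-k]. Output length = len(x) + len(h) - 1 = 3 + 3 - 1 = 5.
y[0] = 0*1 = 0
y[1] = -3*1 + 0*3 = -3
y[2] = 3*1 + -3*3 + 0*2 = -6
y[3] = 3*3 + -3*2 = 3
y[4] = 3*2 = 6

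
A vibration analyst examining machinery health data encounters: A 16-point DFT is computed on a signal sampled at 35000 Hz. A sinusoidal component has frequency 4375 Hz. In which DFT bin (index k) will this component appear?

DFT frequency resolution = f_s/N = 35000/16 = 4375/2 Hz
Bin index k = f_signal / resolution = 4375 / 4375/2 = 2
The signal frequency 4375 Hz falls in DFT bin k = 2.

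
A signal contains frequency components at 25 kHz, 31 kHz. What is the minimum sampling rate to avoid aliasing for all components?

The highest frequency component is f_max = 31 kHz.
Nyquist rate = 2 * f_max = 2 * 31 kHz = 62 kHz.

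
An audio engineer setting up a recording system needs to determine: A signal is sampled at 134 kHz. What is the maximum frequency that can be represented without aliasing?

The maximum frequency that can be represented without aliasing
is the Nyquist frequency: f_max = f_s / 2 = 134 kHz / 2 = 67 kHz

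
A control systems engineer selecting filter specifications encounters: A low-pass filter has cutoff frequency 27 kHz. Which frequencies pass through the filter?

A low-pass filter passes all frequencies below the cutoff frequency 27 kHz and attenuates higher frequencies.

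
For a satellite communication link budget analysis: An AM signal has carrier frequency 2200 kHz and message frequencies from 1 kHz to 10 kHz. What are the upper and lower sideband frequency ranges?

Upper sideband (USB) = fc + [fm_low, fm_high] = 2200 + [1, 10] = [2201, 2210] kHz
Lower sideband (LSB) = fc - [fm_high, fm_low] = 2200 - [10, 1] = [2190, 2199] kHz
Total occupied spectrum: 2190 kHz to 2210 kHz (plus carrier at 2200 kHz)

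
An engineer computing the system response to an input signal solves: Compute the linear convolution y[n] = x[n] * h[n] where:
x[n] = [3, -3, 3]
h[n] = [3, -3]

y[n] = sum_k x[k]*h[n-k]. Output length = len(x) + len(h) - 1 = 3 + 2 - 1 = 4.
y[0] = 3*3 = 9
y[1] = -3*3 + 3*-3 = -18
y[2] = 3*3 + -3*-3 = 18
y[3] = 3*-3 = -9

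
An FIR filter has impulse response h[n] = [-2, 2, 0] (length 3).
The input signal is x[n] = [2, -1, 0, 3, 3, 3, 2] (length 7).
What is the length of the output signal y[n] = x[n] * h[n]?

For linear convolution, the output length is:
len(y) = len(x) + len(h) - 1 = 7 + 3 - 1 = 9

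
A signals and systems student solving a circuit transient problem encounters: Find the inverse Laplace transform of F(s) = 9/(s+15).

Standard pair: k/(s+a) <-> k*e^(-at)*u(t)
With k=9, a=15: f(t) = 9*e^(-15t)*u(t)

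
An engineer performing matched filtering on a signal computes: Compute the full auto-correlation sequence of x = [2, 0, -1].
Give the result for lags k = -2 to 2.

r_xx[k] = sum_m x[m]*x[m+k], indexed from 0, for k = -2 to 2:
  r_xx[-2] = x[2]*x[0] = -2
  r_xx[-1] = x[1]*x[0] + x[2]*x[1] = 0
  r_xx[0] = x[0]*x[0] + x[1]*x[1] + x[2]*x[2] = 5
  r_xx[1] = x[0]*x[1] + x[1]*x[2] = 0
  r_xx[2] = x[0]*x[2] = -2
r_xx = [-2, 0, 5, 0, -2]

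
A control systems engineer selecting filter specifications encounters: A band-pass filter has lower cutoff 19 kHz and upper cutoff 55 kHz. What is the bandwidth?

Bandwidth = f_high - f_low
= 55 kHz - 19 kHz = 36 kHz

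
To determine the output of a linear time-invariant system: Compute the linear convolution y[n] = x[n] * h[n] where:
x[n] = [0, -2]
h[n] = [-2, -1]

y[n] = sum_k x[k]*h[n-k]. Output length = len(x) + len(h) - 1 = 2 + 2 - 1 = 3.
y[0] = 0*-2 = 0
y[1] = -2*-2 + 0*-1 = 4
y[2] = -2*-1 = 2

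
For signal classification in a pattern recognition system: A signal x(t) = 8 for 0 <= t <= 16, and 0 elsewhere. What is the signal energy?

Energy = integral of |x(t)|^2 dt over the signal duration
= 8^2 * 16 = 64 * 16 = 1024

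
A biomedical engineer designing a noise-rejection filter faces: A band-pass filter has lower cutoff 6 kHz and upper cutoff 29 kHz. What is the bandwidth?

Bandwidth = f_high - f_low
= 29 kHz - 6 kHz = 23 kHz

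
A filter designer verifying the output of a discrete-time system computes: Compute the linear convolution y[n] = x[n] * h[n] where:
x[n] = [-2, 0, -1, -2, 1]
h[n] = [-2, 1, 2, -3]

y[n] = sum_k x[k]*h[n-k]. Output length = len(x) + len(h) - 1 = 5 + 4 - 1 = 8.
y[0] = -2*-2 = 4
y[1] = 0*-2 + -2*1 = -2
y[2] = -1*-2 + 0*1 + -2*2 = -2
y[3] = -2*-2 + -1*1 + 0*2 + -2*-3 = 9
y[4] = 1*-2 + -2*1 + -1*2 + 0*-3 = -6
y[5] = 1*1 + -2*2 + -1*-3 = 0
y[6] = 1*2 + -2*-3 = 8
y[7] = 1*-3 = -3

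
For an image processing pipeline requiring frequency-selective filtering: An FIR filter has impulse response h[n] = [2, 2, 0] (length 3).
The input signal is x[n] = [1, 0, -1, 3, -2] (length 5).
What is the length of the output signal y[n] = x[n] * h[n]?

For linear convolution, the output length is:
len(y) = len(x) + len(h) - 1 = 5 + 3 - 1 = 7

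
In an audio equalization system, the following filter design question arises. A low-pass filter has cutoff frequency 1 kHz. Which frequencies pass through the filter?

A low-pass filter passes all frequencies below the cutoff frequency 1 kHz and attenuates higher frequencies.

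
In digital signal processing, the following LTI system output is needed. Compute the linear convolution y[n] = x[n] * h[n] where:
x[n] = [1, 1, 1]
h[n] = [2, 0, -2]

y[n] = sum_k x[k]*h[n-k]. Output length = len(x) + len(h) - 1 = 3 + 3 - 1 = 5.
y[0] = 1*2 = 2
y[1] = 1*2 + 1*0 = 2
y[2] = 1*2 + 1*0 + 1*-2 = 0
y[3] = 1*0 + 1*-2 = -2
y[4] = 1*-2 = -2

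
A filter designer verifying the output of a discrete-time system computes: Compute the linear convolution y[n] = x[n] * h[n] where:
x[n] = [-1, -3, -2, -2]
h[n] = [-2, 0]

y[n] = sum_k x[k]*h[n-k]. Output length = len(x) + len(h) - 1 = 4 + 2 - 1 = 5.
y[0] = -1*-2 = 2
y[1] = -3*-2 + -1*0 = 6
y[2] = -2*-2 + -3*0 = 4
y[3] = -2*-2 + -2*0 = 4
y[4] = -2*0 = 0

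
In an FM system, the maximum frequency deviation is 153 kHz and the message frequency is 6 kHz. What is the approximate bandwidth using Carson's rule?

Carson's rule: BW = 2*(delta_f + f_m)
= 2*(153 + 6) kHz = 318 kHz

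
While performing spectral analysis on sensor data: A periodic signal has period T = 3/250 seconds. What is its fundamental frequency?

The fundamental frequency is the reciprocal of the period.
f = 1/T = 1/(3/250) = 250/3 Hz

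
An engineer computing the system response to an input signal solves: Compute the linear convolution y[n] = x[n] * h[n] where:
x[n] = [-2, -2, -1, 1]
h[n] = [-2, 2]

y[n] = sum_k x[k]*h[n-k]. Output length = len(x) + len(h) - 1 = 4 + 2 - 1 = 5.
y[0] = -2*-2 = 4
y[1] = -2*-2 + -2*2 = 0
y[2] = -1*-2 + -2*2 = -2
y[3] = 1*-2 + -1*2 = -4
y[4] = 1*2 = 2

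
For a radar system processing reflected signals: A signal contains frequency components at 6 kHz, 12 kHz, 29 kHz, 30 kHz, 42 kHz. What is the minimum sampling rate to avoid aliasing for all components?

The highest frequency component is f_max = 42 kHz.
Nyquist rate = 2 * f_max = 2 * 42 kHz = 84 kHz.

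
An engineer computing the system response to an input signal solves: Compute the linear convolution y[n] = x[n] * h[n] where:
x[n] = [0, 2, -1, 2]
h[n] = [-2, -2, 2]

y[n] = sum_k x[k]*h[n-k]. Output length = len(x) + len(h) - 1 = 4 + 3 - 1 = 6.
y[0] = 0*-2 = 0
y[1] = 2*-2 + 0*-2 = -4
y[2] = -1*-2 + 2*-2 + 0*2 = -2
y[3] = 2*-2 + -1*-2 + 2*2 = 2
y[4] = 2*-2 + -1*2 = -6
y[5] = 2*2 = 4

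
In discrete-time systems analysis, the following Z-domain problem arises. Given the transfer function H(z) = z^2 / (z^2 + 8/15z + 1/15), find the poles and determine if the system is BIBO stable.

Poles are roots of the denominator: z^2 + 8/15z + 1/15 = 0.
Quadratic formula: z = [-(8/15) +/- sqrt((8/15)^2 - 4*(1/15))] / 2
Discriminant = 64/225 - 4/15 = 4/225; sqrt = 2/15.
z = (-8/15 +/- 2/15) / 2 => z = -1/5 or z = -1/3.
|p1| = 1/3, |p2| = 1/5.
For BIBO stability, all poles must lie inside the unit circle (|p| < 1).
System is STABLE since both |p| < 1.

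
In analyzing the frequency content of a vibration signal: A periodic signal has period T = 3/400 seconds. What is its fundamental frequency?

The fundamental frequency is the reciprocal of the period.
f = 1/T = 1/(3/400) = 400/3 Hz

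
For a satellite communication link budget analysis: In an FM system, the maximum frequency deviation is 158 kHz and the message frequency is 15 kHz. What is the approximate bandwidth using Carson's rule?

Carson's rule: BW = 2*(delta_f + f_m)
= 2*(158 + 15) kHz = 346 kHz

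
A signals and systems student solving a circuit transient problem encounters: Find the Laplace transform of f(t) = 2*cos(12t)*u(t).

Standard pair: cos(wt)*u(t) <-> s/(s^2+w^2)
With w = 12: L{2*cos(12t)*u(t)} = 2s/(s^2+144)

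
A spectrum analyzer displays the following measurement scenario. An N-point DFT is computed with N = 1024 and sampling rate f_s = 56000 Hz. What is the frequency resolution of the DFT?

DFT frequency resolution = f_s / N
= 56000 / 1024 = 875/16 Hz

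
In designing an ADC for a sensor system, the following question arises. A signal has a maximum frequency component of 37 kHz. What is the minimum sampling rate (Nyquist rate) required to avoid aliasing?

By the Nyquist-Shannon sampling theorem,
the minimum sampling rate (Nyquist rate) must be at least 2 * f_max.
Nyquist rate = 2 * 37 kHz = 74 kHz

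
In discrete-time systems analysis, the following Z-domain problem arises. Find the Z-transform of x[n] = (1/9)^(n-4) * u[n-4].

Time-shifting property: if X(z) = Z{x[n]}, then Z{x[n-d]} = z^(-d) * X(z)
X(z) = z/(z - 1/9) for x[n] = (1/9)^n * u[n]
Z{x[n-4]} = z^(-4) * z/(z - 1/9) = z^(-3)/(z - 1/9)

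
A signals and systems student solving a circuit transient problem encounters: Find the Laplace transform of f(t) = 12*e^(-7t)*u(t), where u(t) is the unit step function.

Standard Laplace transform pair:
e^(-at)*u(t) <-> 1/(s+a)
With a = 7: L{12*e^(-7t)*u(t)} = 12/(s+7), ROC: Re(s) > -7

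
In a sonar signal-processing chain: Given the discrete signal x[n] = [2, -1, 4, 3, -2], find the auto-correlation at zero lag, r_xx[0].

The auto-correlation at zero lag r_xx[0] equals the signal energy.
r_xx[0] = sum of x[n]^2 = 2^2 + (-1)^2 + 4^2 + 3^2 + (-2)^2
= 4 + 1 + 16 + 9 + 4 = 34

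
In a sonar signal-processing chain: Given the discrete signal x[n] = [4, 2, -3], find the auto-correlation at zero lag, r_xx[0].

The auto-correlation at zero lag r_xx[0] equals the signal energy.
r_xx[0] = sum of x[n]^2 = 4^2 + 2^2 + (-3)^2
= 16 + 4 + 9 = 29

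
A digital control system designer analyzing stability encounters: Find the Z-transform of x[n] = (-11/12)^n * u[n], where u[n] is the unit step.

The Z-transform of a^n * u[n] is z/(z-a) for |z| > |a|.
Here a = -11/12, so X(z) = z/(z - (-11/12)) = 12z/(12z + 11)
ROC: |z| > 11/12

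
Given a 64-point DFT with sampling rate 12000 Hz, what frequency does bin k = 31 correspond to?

The frequency of DFT bin k is: f_k = k * f_s / N
f_31 = 31 * 12000 / 64 = 11625/2 Hz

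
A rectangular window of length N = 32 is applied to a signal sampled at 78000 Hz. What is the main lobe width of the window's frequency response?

For a rectangular window of length N,
the main lobe width in frequency is 2*f_s/N.
= 2*78000/32 = 4875 Hz
This determines the minimum frequency separation for resolving two sinusoids.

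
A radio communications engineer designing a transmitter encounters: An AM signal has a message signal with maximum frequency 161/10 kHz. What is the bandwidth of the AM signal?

In AM (double-sideband), the bandwidth is twice the message frequency.
BW = 2 * f_m = 2 * 161/10 kHz = 161/5 kHz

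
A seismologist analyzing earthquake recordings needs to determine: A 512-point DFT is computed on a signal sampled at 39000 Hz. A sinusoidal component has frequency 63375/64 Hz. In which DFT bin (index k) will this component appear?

DFT frequency resolution = f_s/N = 39000/512 = 4875/64 Hz
Bin index k = f_signal / resolution = 63375/64 / 4875/64 = 13
The signal frequency 63375/64 Hz falls in DFT bin k = 13.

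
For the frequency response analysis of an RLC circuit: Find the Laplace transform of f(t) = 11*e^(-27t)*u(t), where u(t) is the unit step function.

Standard Laplace transform pair:
e^(-at)*u(t) <-> 1/(s+a)
With a = 27: L{11*e^(-27t)*u(t)} = 11/(s+27), ROC: Re(s) > -27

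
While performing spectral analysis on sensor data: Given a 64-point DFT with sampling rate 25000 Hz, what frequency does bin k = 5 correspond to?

The frequency of DFT bin k is: f_k = k * f_s / N
f_5 = 5 * 25000 / 64 = 15625/8 Hz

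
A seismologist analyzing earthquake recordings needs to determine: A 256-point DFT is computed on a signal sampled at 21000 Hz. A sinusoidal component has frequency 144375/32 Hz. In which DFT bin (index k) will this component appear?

DFT frequency resolution = f_s/N = 21000/256 = 2625/32 Hz
Bin index k = f_signal / resolution = 144375/32 / 2625/32 = 55
The signal frequency 144375/32 Hz falls in DFT bin k = 55.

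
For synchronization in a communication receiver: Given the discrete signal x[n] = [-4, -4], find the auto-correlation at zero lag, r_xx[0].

The auto-correlation at zero lag r_xx[0] equals the signal energy.
r_xx[0] = sum of x[n]^2 = (-4)^2 + (-4)^2
= 16 + 16 = 32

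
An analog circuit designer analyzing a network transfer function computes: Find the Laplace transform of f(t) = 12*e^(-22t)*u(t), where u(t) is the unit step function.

Standard Laplace transform pair:
e^(-at)*u(t) <-> 1/(s+a)
With a = 22: L{12*e^(-22t)*u(t)} = 12/(s+22), ROC: Re(s) > -22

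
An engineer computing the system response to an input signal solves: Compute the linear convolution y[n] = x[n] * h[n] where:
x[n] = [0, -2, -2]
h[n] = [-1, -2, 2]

y[n] = sum_k x[k]*h[n-k]. Output length = len(x) + len(h) - 1 = 3 + 3 - 1 = 5.
y[0] = 0*-1 = 0
y[1] = -2*-1 + 0*-2 = 2
y[2] = -2*-1 + -2*-2 + 0*2 = 6
y[3] = -2*-2 + -2*2 = 0
y[4] = -2*2 = -4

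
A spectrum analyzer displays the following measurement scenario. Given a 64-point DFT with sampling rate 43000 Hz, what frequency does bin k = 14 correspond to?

The frequency of DFT bin k is: f_k = k * f_s / N
f_14 = 14 * 43000 / 64 = 37625/4 Hz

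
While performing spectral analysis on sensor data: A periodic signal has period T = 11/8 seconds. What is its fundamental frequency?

The fundamental frequency is the reciprocal of the period.
f = 1/T = 1/(11/8) = 8/11 Hz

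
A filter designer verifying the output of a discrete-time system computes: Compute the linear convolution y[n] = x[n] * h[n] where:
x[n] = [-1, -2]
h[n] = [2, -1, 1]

y[n] = sum_k x[k]*h[n-k]. Output length = len(x) + len(h) - 1 = 2 + 3 - 1 = 4.
y[0] = -1*2 = -2
y[1] = -2*2 + -1*-1 = -3
y[2] = -2*-1 + -1*1 = 1
y[3] = -2*1 = -2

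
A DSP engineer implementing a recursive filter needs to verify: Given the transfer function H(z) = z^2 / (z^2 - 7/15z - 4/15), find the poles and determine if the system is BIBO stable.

Poles are roots of the denominator: z^2 - 7/15z - 4/15 = 0.
Quadratic formula: z = [-(-7/15) +/- sqrt((-7/15)^2 - 4*(-4/15))] / 2
Discriminant = 49/225 + 16/15 = 289/225; sqrt = 17/15.
z = (7/15 +/- 17/15) / 2 => z = 4/5 or z = -1/3.
|p1| = 4/5, |p2| = 1/3.
For BIBO stability, all poles must lie inside the unit circle (|p| < 1).
System is STABLE since both |p| < 1.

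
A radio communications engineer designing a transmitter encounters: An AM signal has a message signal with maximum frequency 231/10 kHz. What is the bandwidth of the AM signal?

In AM (double-sideband), the bandwidth is twice the message frequency.
BW = 2 * f_m = 2 * 231/10 kHz = 231/5 kHz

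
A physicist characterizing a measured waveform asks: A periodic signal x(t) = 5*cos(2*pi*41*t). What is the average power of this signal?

Average power of A*cos(wt) is A^2/2.
P = 5^2 / 2 = 25/2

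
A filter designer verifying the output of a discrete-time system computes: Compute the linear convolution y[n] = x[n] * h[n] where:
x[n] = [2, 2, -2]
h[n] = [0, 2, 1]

y[n] = sum_k x[k]*h[n-k]. Output length = len(x) + len(h) - 1 = 3 + 3 - 1 = 5.
y[0] = 2*0 = 0
y[1] = 2*0 + 2*2 = 4
y[2] = -2*0 + 2*2 + 2*1 = 6
y[3] = -2*2 + 2*1 = -2
y[4] = -2*1 = -2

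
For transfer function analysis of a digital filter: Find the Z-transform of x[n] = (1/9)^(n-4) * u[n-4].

Time-shifting property: if X(z) = Z{x[n]}, then Z{x[n-d]} = z^(-d) * X(z)
X(z) = z/(z - 1/9) for x[n] = (1/9)^n * u[n]
Z{x[n-4]} = z^(-4) * z/(z - 1/9) = z^(-3)/(z - 1/9)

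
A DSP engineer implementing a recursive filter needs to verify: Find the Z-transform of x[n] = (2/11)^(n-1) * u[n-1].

Time-shifting property: if X(z) = Z{x[n]}, then Z{x[n-d]} = z^(-d) * X(z)
X(z) = z/(z - 2/11) for x[n] = (2/11)^n * u[n]
Z{x[n-1]} = z^(-1) * z/(z - 2/11) = 1/(z - 2/11)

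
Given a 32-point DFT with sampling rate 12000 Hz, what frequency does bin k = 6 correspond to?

The frequency of DFT bin k is: f_k = k * f_s / N
f_6 = 6 * 12000 / 32 = 2250 Hz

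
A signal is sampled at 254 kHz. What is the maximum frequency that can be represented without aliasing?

The maximum frequency that can be represented without aliasing
is the Nyquist frequency: f_max = f_s / 2 = 254 kHz / 2 = 127 kHz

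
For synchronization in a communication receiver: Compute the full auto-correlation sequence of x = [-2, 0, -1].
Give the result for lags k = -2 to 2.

r_xx[k] = sum_m x[m]*x[m+k], indexed from 0, for k = -2 to 2:
  r_xx[-2] = x[2]*x[0] = 2
  r_xx[-1] = x[1]*x[0] + x[2]*x[1] = 0
  r_xx[0] = x[0]*x[0] + x[1]*x[1] + x[2]*x[2] = 5
  r_xx[1] = x[0]*x[1] + x[1]*x[2] = 0
  r_xx[2] = x[0]*x[2] = 2
r_xx = [2, 0, 5, 0, 2]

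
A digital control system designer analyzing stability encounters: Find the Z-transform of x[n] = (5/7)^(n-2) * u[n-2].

Time-shifting property: if X(z) = Z{x[n]}, then Z{x[n-d]} = z^(-d) * X(z)
X(z) = z/(z - 5/7) for x[n] = (5/7)^n * u[n]
Z{x[n-2]} = z^(-2) * z/(z - 5/7) = z^(-1)/(z - 5/7)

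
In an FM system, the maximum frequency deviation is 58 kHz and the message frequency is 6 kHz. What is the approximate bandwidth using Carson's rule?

Carson's rule: BW = 2*(delta_f + f_m)
= 2*(58 + 6) kHz = 128 kHz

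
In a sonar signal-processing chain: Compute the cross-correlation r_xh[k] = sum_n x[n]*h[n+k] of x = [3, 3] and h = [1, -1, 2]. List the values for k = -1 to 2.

Both sequences indexed from 0 and zero outside their support.
Lags with overlap: k = -1 to 2.
  r_xh[-1] = x[1]*h[0] = 3
  r_xh[0] = x[0]*h[0] + x[1]*h[1] = 0
  r_xh[1] = x[0]*h[1] + x[1]*h[2] = 3
  r_xh[2] = x[0]*h[2] = 6
r_xh = [3, 0, 3, 6] (for k = -1, ..., 2)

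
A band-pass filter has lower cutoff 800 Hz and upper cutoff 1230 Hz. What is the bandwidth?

Bandwidth = f_high - f_low
= 1230 Hz - 800 Hz = 430 Hz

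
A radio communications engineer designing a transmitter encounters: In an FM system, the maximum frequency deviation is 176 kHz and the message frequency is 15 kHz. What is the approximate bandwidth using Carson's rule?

Carson's rule: BW = 2*(delta_f + f_m)
= 2*(176 + 15) kHz = 382 kHz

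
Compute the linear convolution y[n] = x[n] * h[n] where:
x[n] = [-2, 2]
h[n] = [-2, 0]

y[n] = sum_k x[k]*h[n-k]. Output length = len(x) + len(h) - 1 = 2 + 2 - 1 = 3.
y[0] = -2*-2 = 4
y[1] = 2*-2 + -2*0 = -4
y[2] = 2*0 = 0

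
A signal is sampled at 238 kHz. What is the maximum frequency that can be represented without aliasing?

The maximum frequency that can be represented without aliasing
is the Nyquist frequency: f_max = f_s / 2 = 238 kHz / 2 = 119 kHz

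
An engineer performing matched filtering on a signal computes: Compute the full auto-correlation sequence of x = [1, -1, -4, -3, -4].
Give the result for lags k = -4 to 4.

r_xx[k] = sum_m x[m]*x[m+k], indexed from 0, for k = -4 to 4:
  r_xx[-4] = x[4]*x[0] = -4
  r_xx[-3] = x[3]*x[0] + x[4]*x[1] = 1
  r_xx[-2] = x[2]*x[0] + x[3]*x[1] + x[4]*x[2] = 15
  r_xx[-1] = x[1]*x[0] + x[2]*x[1] + x[3]*x[2] + x[4]*x[3] = 27
  r_xx[0] = x[0]*x[0] + x[1]*x[1] + x[2]*x[2] + x[3]*x[3] + x[4]*x[4] = 43
  r_xx[1] = x[0]*x[1] + x[1]*x[2] + x[2]*x[3] + x[3]*x[4] = 27
  r_xx[2] = x[0]*x[2] + x[1]*x[3] + x[2]*x[4] = 15
  r_xx[3] = x[0]*x[3] + x[1]*x[4] = 1
  r_xx[4] = x[0]*x[4] = -4
r_xx = [-4, 1, 15, 27, 43, 27, 15, 1, -4]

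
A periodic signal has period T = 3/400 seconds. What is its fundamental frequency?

The fundamental frequency is the reciprocal of the period.
f = 1/T = 1/(3/400) = 400/3 Hz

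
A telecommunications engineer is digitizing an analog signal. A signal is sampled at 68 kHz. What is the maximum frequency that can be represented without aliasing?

The maximum frequency that can be represented without aliasing
is the Nyquist frequency: f_max = f_s / 2 = 68 kHz / 2 = 34 kHz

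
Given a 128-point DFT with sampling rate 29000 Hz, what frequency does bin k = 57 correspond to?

The frequency of DFT bin k is: f_k = k * f_s / N
f_57 = 57 * 29000 / 128 = 206625/16 Hz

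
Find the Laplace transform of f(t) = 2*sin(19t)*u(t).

Standard pair: sin(wt)*u(t) <-> w/(s^2+w^2)
With w = 19: L{2*sin(19t)*u(t)} = 38/(s^2+361)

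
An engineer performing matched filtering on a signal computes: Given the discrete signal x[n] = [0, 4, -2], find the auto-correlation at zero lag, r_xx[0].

The auto-correlation at zero lag r_xx[0] equals the signal energy.
r_xx[0] = sum of x[n]^2 = 0^2 + 4^2 + (-2)^2
= 0 + 16 + 4 = 20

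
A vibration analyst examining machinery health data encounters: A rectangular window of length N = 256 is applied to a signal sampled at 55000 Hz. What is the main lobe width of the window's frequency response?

For a rectangular window of length N,
the main lobe width in frequency is 2*f_s/N.
= 2*55000/256 = 6875/16 Hz
This determines the minimum frequency separation for resolving two sinusoids.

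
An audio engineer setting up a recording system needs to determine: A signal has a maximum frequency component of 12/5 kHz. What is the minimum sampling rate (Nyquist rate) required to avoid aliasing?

By the Nyquist-Shannon sampling theorem,
the minimum sampling rate (Nyquist rate) must be at least 2 * f_max.
Nyquist rate = 2 * 12/5 kHz = 24/5 kHz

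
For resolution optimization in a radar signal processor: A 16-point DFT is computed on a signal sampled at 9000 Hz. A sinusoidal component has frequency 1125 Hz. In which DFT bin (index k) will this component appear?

DFT frequency resolution = f_s/N = 9000/16 = 1125/2 Hz
Bin index k = f_signal / resolution = 1125 / 1125/2 = 2
The signal frequency 1125 Hz falls in DFT bin k = 2.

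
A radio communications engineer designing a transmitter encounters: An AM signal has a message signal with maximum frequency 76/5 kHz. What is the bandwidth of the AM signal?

In AM (double-sideband), the bandwidth is twice the message frequency.
BW = 2 * f_m = 2 * 76/5 kHz = 152/5 kHz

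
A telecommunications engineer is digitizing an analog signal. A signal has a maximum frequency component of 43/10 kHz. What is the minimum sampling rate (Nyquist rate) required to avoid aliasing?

By the Nyquist-Shannon sampling theorem,
the minimum sampling rate (Nyquist rate) must be at least 2 * f_max.
Nyquist rate = 2 * 43/10 kHz = 43/5 kHz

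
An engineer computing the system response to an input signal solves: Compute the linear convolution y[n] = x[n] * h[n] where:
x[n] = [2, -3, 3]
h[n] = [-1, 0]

y[n] = sum_k x[k]*h[n-k]. Output length = len(x) + len(h) - 1 = 3 + 2 - 1 = 4.
y[0] = 2*-1 = -2
y[1] = -3*-1 + 2*0 = 3
y[2] = 3*-1 + -3*0 = -3
y[3] = 3*0 = 0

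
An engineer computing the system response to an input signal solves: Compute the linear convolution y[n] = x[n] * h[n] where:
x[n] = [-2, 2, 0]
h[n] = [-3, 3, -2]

y[n] = sum_k x[k]*h[n-k]. Output length = len(x) + len(h) - 1 = 3 + 3 - 1 = 5.
y[0] = -2*-3 = 6
y[1] = 2*-3 + -2*3 = -12
y[2] = 0*-3 + 2*3 + -2*-2 = 10
y[3] = 0*3 + 2*-2 = -4
y[4] = 0*-2 = 0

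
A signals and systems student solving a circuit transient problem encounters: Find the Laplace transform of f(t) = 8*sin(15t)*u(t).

Standard pair: sin(wt)*u(t) <-> w/(s^2+w^2)
With w = 15: L{8*sin(15t)*u(t)} = 120/(s^2+225)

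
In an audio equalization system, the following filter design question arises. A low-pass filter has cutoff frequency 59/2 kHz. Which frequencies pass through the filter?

A low-pass filter passes all frequencies below the cutoff frequency 59/2 kHz and attenuates higher frequencies.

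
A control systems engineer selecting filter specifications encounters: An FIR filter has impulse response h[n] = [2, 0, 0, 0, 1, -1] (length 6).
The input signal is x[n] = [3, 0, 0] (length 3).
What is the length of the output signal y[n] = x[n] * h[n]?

For linear convolution, the output length is:
len(y) = len(x) + len(h) - 1 = 3 + 6 - 1 = 8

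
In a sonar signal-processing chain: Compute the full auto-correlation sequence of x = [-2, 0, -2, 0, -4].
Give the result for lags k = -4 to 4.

r_xx[k] = sum_m x[m]*x[m+k], indexed from 0, for k = -4 to 4:
  r_xx[-4] = x[4]*x[0] = 8
  r_xx[-3] = x[3]*x[0] + x[4]*x[1] = 0
  r_xx[-2] = x[2]*x[0] + x[3]*x[1] + x[4]*x[2] = 12
  r_xx[-1] = x[1]*x[0] + x[2]*x[1] + x[3]*x[2] + x[4]*x[3] = 0
  r_xx[0] = x[0]*x[0] + x[1]*x[1] + x[2]*x[2] + x[3]*x[3] + x[4]*x[4] = 24
  r_xx[1] = x[0]*x[1] + x[1]*x[2] + x[2]*x[3] + x[3]*x[4] = 0
  r_xx[2] = x[0]*x[2] + x[1]*x[3] + x[2]*x[4] = 12
  r_xx[3] = x[0]*x[3] + x[1]*x[4] = 0
  r_xx[4] = x[0]*x[4] = 8
r_xx = [8, 0, 12, 0, 24, 0, 12, 0, 8]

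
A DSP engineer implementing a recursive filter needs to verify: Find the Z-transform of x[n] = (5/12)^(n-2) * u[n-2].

Time-shifting property: if X(z) = Z{x[n]}, then Z{x[n-d]} = z^(-d) * X(z)
X(z) = z/(z - 5/12) for x[n] = (5/12)^n * u[n]
Z{x[n-2]} = z^(-2) * z/(z - 5/12) = z^(-1)/(z - 5/12)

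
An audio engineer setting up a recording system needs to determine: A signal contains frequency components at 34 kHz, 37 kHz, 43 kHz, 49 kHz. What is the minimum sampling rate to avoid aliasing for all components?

The highest frequency component is f_max = 49 kHz.
Nyquist rate = 2 * f_max = 2 * 49 kHz = 98 kHz.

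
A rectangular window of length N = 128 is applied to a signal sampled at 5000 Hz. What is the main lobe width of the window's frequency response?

For a rectangular window of length N,
the main lobe width in frequency is 2*f_s/N.
= 2*5000/128 = 625/8 Hz
This determines the minimum frequency separation for resolving two sinusoids.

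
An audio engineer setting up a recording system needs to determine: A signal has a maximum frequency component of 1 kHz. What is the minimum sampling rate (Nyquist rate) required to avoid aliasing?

By the Nyquist-Shannon sampling theorem,
the minimum sampling rate (Nyquist rate) must be at least 2 * f_max.
Nyquist rate = 2 * 1 kHz = 2 kHz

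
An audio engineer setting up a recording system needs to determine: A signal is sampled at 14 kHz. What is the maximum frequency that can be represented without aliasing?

The maximum frequency that can be represented without aliasing
is the Nyquist frequency: f_max = f_s / 2 = 14 kHz / 2 = 7 kHz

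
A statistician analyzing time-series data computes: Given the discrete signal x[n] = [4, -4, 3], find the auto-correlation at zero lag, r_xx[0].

The auto-correlation at zero lag r_xx[0] equals the signal energy.
r_xx[0] = sum of x[n]^2 = 4^2 + (-4)^2 + 3^2
= 16 + 16 + 9 = 41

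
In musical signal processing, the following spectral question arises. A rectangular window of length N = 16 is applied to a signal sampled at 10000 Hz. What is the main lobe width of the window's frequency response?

For a rectangular window of length N,
the main lobe width in frequency is 2*f_s/N.
= 2*10000/16 = 1250 Hz
This determines the minimum frequency separation for resolving two sinusoids.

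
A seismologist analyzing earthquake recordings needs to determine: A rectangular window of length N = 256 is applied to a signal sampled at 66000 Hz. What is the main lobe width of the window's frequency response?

For a rectangular window of length N,
the main lobe width in frequency is 2*f_s/N.
= 2*66000/256 = 4125/8 Hz
This determines the minimum frequency separation for resolving two sinusoids.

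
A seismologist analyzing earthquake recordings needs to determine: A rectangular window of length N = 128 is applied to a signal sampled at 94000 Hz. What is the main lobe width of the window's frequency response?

For a rectangular window of length N,
the main lobe width in frequency is 2*f_s/N.
= 2*94000/128 = 5875/4 Hz
This determines the minimum frequency separation for resolving two sinusoids.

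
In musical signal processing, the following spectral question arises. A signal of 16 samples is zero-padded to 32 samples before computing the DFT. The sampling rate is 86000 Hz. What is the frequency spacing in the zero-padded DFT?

Original DFT: N = 16, resolution = f_s/N = 86000/16 = 5375 Hz
Zero-padded DFT: N = 32, resolution = f_s/N = 86000/32 = 5375/2 Hz
Zero-padding interpolates the spectrum (finer frequency grid)
but does NOT improve the true spectral resolution (ability to resolve close frequencies).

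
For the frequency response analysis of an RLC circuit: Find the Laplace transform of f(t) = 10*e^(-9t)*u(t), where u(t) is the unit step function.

Standard Laplace transform pair:
e^(-at)*u(t) <-> 1/(s+a)
With a = 9: L{10*e^(-9t)*u(t)} = 10/(s+9), ROC: Re(s) > -9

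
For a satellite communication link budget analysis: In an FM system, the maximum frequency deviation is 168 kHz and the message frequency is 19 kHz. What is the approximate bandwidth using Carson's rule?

Carson's rule: BW = 2*(delta_f + f_m)
= 2*(168 + 19) kHz = 374 kHz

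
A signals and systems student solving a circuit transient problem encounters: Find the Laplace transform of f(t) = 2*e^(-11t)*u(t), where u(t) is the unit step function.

Standard Laplace transform pair:
e^(-at)*u(t) <-> 1/(s+a)
With a = 11: L{2*e^(-11t)*u(t)} = 2/(s+11), ROC: Re(s) > -11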